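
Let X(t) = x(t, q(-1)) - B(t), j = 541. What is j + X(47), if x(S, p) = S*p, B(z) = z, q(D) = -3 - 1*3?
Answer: 212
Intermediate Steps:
q(D) = -6 (q(D) = -3 - 3 = -6)
X(t) = -7*t (X(t) = t*(-6) - t = -6*t - t = -7*t)
j + X(47) = 541 - 7*47 = 541 - 329 = 212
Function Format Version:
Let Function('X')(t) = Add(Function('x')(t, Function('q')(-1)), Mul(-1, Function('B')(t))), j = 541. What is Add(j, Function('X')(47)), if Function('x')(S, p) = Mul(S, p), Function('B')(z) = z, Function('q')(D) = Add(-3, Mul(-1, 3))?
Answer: 212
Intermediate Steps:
Function('q')(D) = -6 (Function('q')(D) = Add(-3, -3) = -6)
Function('X')(t) = Mul(-7, t) (Function('X')(t) = Add(Mul(t, -6), Mul(-1, t)) = Add(Mul(-6, t), Mul(-1, t)) = Mul(-7, t))
Add(j, Function('X')(47)) = Add(541, Mul(-7, 47)) = Add(541, -329) = 212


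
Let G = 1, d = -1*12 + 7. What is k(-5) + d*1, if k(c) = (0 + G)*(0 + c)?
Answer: -10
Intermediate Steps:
d = -5 (d = -12 + 7 = -5)
k(c) = c (k(c) = (0 + 1)*(0 + c) = 1*c = c)
k(-5) + d*1 = -5 - 5*1 = -5 - 5 = -10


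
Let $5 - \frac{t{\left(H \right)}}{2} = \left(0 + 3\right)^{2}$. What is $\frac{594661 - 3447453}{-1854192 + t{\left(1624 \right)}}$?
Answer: $\frac{356599}{231775} \approx 1.5386$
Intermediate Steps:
$t{\left(H \right)} = -8$ ($t{\left(H \right)} = 10 - 2 \left(0 + 3\right)^{2} = 10 - 2 \cdot 3^{2} = 10 - 18 = -8$)
$\frac{594661 - 3447453}{-1854192 + t{\left(1624 \right)}} = \frac{594661 - 3447453}{-1854192 - 8} = - \frac{2852792}{-1854200} = \left(-2852792\right) \left(- \frac{1}{1854200}\right) = \frac{356599}{231775}$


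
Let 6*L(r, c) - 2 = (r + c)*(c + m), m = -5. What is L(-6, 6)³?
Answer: 1/27 ≈ 0.037037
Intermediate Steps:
L(r, c) = ⅓ + (-5 + c)*(c + r)/6 (L(r, c) = ⅓ + ((r + c)*(c - 5))/6 = ⅓ + ((c + r)*(-5 + c))/6 = ⅓ + ((-5 + c)*(c + r))/6 = ⅓ + (-5 + c)*(c + r)/6)
L(-6, 6)³ = (⅓ - ⅚*6 - ⅚*(-6) + (⅙)*6² + (⅙)*6*(-6))³ = (⅓ - 5 + 5 + (⅙)*36 - 6)³ = (⅓ - 5 + 5 + 6 - 6)³ = (⅓)³ = 1/27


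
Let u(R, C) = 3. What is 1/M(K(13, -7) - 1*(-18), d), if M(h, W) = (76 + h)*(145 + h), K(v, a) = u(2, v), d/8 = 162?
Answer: 1/16102 ≈ 6.2104e-5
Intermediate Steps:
d = 1296 (d = 8*162 = 1296)
K(v, a) = 3
1/M(K(13, -7) - 1*(-18), d) = 1/(11020 + (3 - 1*(-18))² + 221*(3 - 1*(-18))) = 1/(11020 + (3 + 18)² + 221*(3 + 18)) = 1/(11020 + 21² + 221*21) = 1/(11020 + 441 + 4641) = 1/16102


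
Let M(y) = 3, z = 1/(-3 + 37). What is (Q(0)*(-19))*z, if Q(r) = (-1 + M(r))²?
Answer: -38/17 ≈ -2.2353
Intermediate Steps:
z = 1/34 ≈ 0.029412
Q(r) = 4 (Q(r) = (-1 + 3)² = 2² = 4)
(Q(0)*(-19))*z = (4*(-19))*(1/34) = -76*1/34 = -38/17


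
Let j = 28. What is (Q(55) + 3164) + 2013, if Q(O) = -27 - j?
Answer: 5122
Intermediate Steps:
Q(O) = -55 (Q(O) = -27 - 1*28 = -27 - 28 = -55)
(Q(55) + 3164) + 2013 = (-55 + 3164) + 2013 = 3109 + 2013 = 5122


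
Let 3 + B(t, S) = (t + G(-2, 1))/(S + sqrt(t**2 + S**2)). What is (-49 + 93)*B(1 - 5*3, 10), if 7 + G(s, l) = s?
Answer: -3938/49 - 506*sqrt(74)/49 ≈ -169.20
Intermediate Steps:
G(s, l) = -7 + s
B(t, S) = -3 + (-9 + t)/(S + sqrt(S**2 + t**2)) (B(t, S) = -3 + (t + (-7 - 2))/(S + sqrt(t**2 + S**2)) = -3 + (t - 9)/(S + sqrt(S**2 + t**2)) = -3 + (-9 + t)/(S + sqrt(S**2 + t**2)))
(-49 + 93)*B(1 - 5*3, 10) = (-49 + 93)*((-9 + (1 - 5*3) - 3*10 - 3*sqrt(10**2 + (1 - 5*3)**2))/(10 + sqrt(10**2 + (1 - 5*3)**2))) = 44*((-9 + (1 - 15) - 30 - 3*sqrt(100 + (1 - 15)**2))/(10 + sqrt(100 + (1 - 15)**2))) = 44*((-9 - 14 - 30 - 3*sqrt(100 + (-14)**2))/(10 + sqrt(100 + (-14)**2))) = 44*((-9 - 14 - 30 - 3*sqrt(100 + 196))/(10 + sqrt(100 + 196))) = 44*((-9 - 14 - 30 - 6*sqrt(74))/(10 + sqrt(296))) = 44*((-9 - 14 - 30 - 6*sqrt(74))/(10 + 2*sqrt(74))) = 44*((-53 - 6*sqrt(74))/(10 + 2*sqrt(74))) = 44*(-53 - 6*sqrt(74))/(10 + 2*sqrt(74))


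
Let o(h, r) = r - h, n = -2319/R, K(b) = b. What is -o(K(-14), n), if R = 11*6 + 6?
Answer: 437/24 ≈ 18.208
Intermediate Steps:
R = 72 (R = 66 + 6 = 72)
n = -773/24 (n = -2319/72 = -2319*1/72 = -773/24 ≈ -32.208)
-o(K(-14), n) = -(-773/24 - 1*(-14)) = -(-773/24 + 14) = -1*(-437/24) = 437/24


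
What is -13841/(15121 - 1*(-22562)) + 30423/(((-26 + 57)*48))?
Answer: 375278167/18690768 ≈ 20.078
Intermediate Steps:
-13841/(15121 - 1*(-22562)) + 30423/(((-26 + 57)*48)) = -13841/(15121 + 22562) + 30423/((31*48)) = -13841/37683 + 30423/1488 = -13841*1/37683 + 30423*(1/1488) = -13841/37683 + 10141/496 = 375278167/18690768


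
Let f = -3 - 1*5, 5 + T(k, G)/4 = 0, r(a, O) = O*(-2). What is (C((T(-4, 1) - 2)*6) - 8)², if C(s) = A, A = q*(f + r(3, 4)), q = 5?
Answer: 7744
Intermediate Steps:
r(a, O) = -2*O
T(k, G) = -20 (T(k, G) = -20 + 4*0 = -20 + 0 = -20)
f = -8 (f = -3 - 5 = -8)
A = -80 (A = 5*(-8 - 2*4) = 5*(-8 - 8) = 5*(-16) = -80)
C(s) = -80
(C((T(-4, 1) - 2)*6) - 8)² = (-80 - 8)² = (-88)² = 7744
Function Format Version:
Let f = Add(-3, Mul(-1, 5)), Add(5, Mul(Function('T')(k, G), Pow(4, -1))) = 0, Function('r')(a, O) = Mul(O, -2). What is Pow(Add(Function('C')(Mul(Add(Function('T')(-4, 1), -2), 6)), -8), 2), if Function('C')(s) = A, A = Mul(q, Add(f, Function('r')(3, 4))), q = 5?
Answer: 7744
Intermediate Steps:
Function('r')(a, O) = Mul(-2, O)
Function('T')(k, G) = -20 (Function('T')(k, G) = Add(-20, Mul(4, 0)) = Add(-20, 0) = -20)
f = -8 (f = Add(-3, -5) = -8)
A = -80 (A = Mul(5, Add(-8, Mul(-2, 4))) = Mul(5, Add(-8, -8)) = Mul(5, -16) = -80)
Function('C')(s) = -80
Pow(Add(Function('C')(Mul(Add(Function('T')(-4, 1), -2), 6)), -8), 2) = Pow(Add(-80, -8), 2) = Pow(-88, 2) = 7744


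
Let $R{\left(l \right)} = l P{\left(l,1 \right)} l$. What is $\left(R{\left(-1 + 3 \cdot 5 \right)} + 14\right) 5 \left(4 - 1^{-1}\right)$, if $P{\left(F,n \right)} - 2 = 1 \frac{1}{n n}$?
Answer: $9030$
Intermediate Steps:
$P{\left(F,n \right)} = 2 + \frac{1}{n^{2}}$ ($P{\left(F,n \right)} = 2 + 1 \frac{1}{n n} = 2 + 1 \frac{1}{n^{2}} = 2 + \frac{1}{n^{2}}$)
$R{\left(l \right)} = 3 l^{2}$ ($R{\left(l \right)} = l \left(2 + 1^{-2}\right) l = l \left(2 + 1\right) l = l 3 l = 3 l l = 3 l^{2}$)
$\left(R{\left(-1 + 3 \cdot 5 \right)} + 14\right) 5 \left(4 - 1^{-1}\right) = \left(3 \left(-1 + 3 \cdot 5\right)^{2} + 14\right) 5 \left(4 - 1^{-1}\right) = \left(3 \left(-1 + 15\right)^{2} + 14\right) 5 \left(4 - 1\right) = \left(3 \cdot 14^{2} + 14\right) 5 \left(4 - 1\right) = \left(3 \cdot 196 + 14\right) 5 \cdot 3 = \left(588 + 14\right) 15 = 602 \cdot 15 = 9030$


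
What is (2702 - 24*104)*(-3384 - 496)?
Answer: -799280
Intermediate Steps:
(2702 - 24*104)*(-3384 - 496) = (2702 - 2496)*(-3880) = 206*(-3880) = -799280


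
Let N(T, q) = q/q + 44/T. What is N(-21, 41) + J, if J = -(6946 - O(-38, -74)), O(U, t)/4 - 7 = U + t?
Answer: -154709/21 ≈ -7367.1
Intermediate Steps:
O(U, t) = 28 + 4*U + 4*t (O(U, t) = 28 + 4*(U + t) = 28 + (4*U + 4*t) = 28 + 4*U + 4*t)
N(T, q) = 1 + 44/T
J = -7366 (J = -(6946 - (28 + 4*(-38) + 4*(-74))) = -(6946 - (28 - 152 - 296)) = -(6946 - 1*(-420)) = -(6946 + 420) = -1*7366 = -7366)
N(-21, 41) + J = (44 - 21)/(-21) - 7366 = -1/21*23 - 7366 = -23/21 - 7366 = -154709/21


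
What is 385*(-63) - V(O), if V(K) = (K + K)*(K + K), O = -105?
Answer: -68355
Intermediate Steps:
V(K) = 4*K² (V(K) = (2*K)*(2*K) = 4*K²)
385*(-63) - V(O) = 385*(-63) - 4*(-105)² = -24255 - 4*11025 = -24255 - 1*44100 = -24255 - 44100 = -68355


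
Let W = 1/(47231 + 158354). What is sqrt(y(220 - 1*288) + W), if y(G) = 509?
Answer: 9*sqrt(265592383310)/205585 ≈ 22.561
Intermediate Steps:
W = 1/205585 ≈ 4.8642e-6
sqrt(y(220 - 1*288) + W) = sqrt(509 + 1/205585) = sqrt(104642766/205585) = 9*sqrt(265592383310)/205585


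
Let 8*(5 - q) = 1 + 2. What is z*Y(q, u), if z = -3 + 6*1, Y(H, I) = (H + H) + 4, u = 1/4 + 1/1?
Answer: 159/4 ≈ 39.750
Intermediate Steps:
q = 37/8 (q = 5 - (1 + 2)/8 = 5 - ⅛*3 = 5 - 3/8 = 37/8 ≈ 4.6250)
u = 5/4 (u = 1*(¼) + 1*1 = ¼ + 1 = 5/4 ≈ 1.2500)
Y(H, I) = 4 + 2*H (Y(H, I) = 2*H + 4 = 4 + 2*H)
z = 3 (z = -3 + 6 = 3)
z*Y(q, u) = 3*(4 + 2*(37/8)) = 3*(4 + 37/4) = 3*(53/4) = 159/4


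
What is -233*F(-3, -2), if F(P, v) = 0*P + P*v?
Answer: -1398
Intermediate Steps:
F(P, v) = P*v (F(P, v) = 0 + P*v = P*v)
-233*F(-3, -2) = -(-699)*(-2) = -233*6 = -1398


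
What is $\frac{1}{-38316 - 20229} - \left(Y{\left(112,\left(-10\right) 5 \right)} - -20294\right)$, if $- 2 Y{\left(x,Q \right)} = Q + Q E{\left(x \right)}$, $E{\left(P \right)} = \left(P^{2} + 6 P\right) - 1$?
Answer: $- \frac{20531380231}{58545} \approx -3.5069 \cdot 10^{5}$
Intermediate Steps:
$E{\left(P \right)} = -1 + P^{2} + 6 P$
$Y{\left(x,Q \right)} = - \frac{Q}{2} - \frac{Q \left(-1 + x^{2} + 6 x\right)}{2}$ ($Y{\left(x,Q \right)} = - \frac{Q + Q \left(-1 + x^{2} + 6 x\right)}{2} = - \frac{Q}{2} - \frac{Q \left(-1 + x^{2} + 6 x\right)}{2}$)
$\frac{1}{-38316 - 20229} - \left(Y{\left(112,\left(-10\right) 5 \right)} - -20294\right) = \frac{1}{-38316 - 20229} - \left(\left(- \frac{1}{2}\right) \left(\left(-10\right) 5\right) 112 \left(6 + 112\right) - -20294\right) = \frac{1}{-58545} - \left(\left(- \frac{1}{2}\right) \left(-50\right) 112 \cdot 118 + 20294\right) = - \frac{1}{58545} - \left(330400 + 20294\right) = - \frac{1}{58545} - 350694 = - \frac{20531380231}{58545}$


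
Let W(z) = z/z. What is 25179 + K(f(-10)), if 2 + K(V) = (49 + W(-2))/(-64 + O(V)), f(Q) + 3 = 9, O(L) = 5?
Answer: 1485393/59 ≈ 25176.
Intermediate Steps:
W(z) = 1
f(Q) = 6 (f(Q) = -3 + 9 = 6)
K(V) = -168/59 (K(V) = -2 + (49 + 1)/(-64 + 5) = -2 + 50/(-59) = -2 + 50*(-1/59) = -2 - 50/59 = -168/59)
25179 + K(f(-10)) = 25179 - 168/59 = 1485393/59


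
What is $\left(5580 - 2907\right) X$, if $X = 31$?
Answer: $82863$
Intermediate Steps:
$\left(5580 - 2907\right) X = \left(5580 - 2907\right) 31 = 2673 \cdot 31 = 82863$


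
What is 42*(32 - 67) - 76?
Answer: -1546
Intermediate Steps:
42*(32 - 67) - 76 = 42*(-35) - 76 = -1470 - 76 = -1546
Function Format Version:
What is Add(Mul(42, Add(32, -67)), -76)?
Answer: -1546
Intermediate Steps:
Add(Mul(42, Add(32, -67)), -76) = Add(Mul(42, -35), -76) = Add(-1470, -76) = -1546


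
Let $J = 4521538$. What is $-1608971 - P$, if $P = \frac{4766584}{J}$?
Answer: $- \frac{3637514141991}{2260769} \approx -1.609 \cdot 10^{6}$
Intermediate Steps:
$P = \frac{2383292}{2260769}$ ($P = \frac{4766584}{4521538} = 4766584 \cdot \frac{1}{4521538} = \frac{2383292}{2260769} \approx 1.0542$)
$-1608971 - P = -1608971 - \frac{2383292}{2260769} = - \frac{3637514141991}{2260769}$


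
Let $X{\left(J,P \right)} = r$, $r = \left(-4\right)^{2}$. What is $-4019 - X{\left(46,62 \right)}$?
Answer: $-4035$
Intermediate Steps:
$r = 16$
$X{\left(J,P \right)} = 16$
$-4019 - X{\left(46,62 \right)} = -4019 - 16 = -4035$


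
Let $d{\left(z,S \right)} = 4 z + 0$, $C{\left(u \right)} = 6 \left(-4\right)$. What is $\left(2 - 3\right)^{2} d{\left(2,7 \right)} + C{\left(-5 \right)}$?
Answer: $-16$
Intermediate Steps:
$C{\left(u \right)} = -24$
$d{\left(z,S \right)} = 4 z$
$\left(2 - 3\right)^{2} d{\left(2,7 \right)} + C{\left(-5 \right)} = \left(2 - 3\right)^{2} \cdot 4 \cdot 2 - 24 = \left(-1\right)^{2} \cdot 8 - 24 = 1 \cdot 8 - 24 = 8 - 24 = -16$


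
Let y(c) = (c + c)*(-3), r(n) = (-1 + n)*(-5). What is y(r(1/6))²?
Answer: 625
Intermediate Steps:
r(n) = 5 - 5*n
y(c) = -6*c (y(c) = (2*c)*(-3) = -6*c)
y(r(1/6))² = (-6*(5 - 5/6))² = (-6*(5 - 5*⅙))² = (-6*(5 - ⅚))² = (-6*25/6)² = (-25)² = 625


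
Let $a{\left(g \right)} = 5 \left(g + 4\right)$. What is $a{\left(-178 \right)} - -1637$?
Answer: $767$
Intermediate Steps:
$a{\left(g \right)} = 20 + 5 g$ ($a{\left(g \right)} = 5 \left(4 + g\right) = 20 + 5 g$)
$a{\left(-178 \right)} - -1637 = \left(20 + 5 \left(-178\right)\right) - -1637 = \left(20 - 890\right) + 1637 = -870 + 1637 = 767$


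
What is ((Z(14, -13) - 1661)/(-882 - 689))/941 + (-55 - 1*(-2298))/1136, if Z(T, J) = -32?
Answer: 3317774821/1679361296 ≈ 1.9756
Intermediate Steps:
((Z(14, -13) - 1661)/(-882 - 689))/941 + (-55 - 1*(-2298))/1136 = ((-32 - 1661)/(-882 - 689))/941 + (-55 - 1*(-2298))/1136 = -1693/(-1571)*(1/941) + (-55 + 2298)*(1/1136) = -1693*(-1/1571)*(1/941) + 2243*(1/1136) = (1693/1571)*(1/941) + 2243/1136 = 1693/1478311 + 2243/1136 = 3317774821/1679361296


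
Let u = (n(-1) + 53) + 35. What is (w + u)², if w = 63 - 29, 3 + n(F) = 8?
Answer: 16129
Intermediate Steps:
n(F) = 5 (n(F) = -3 + 8 = 5)
w = 34
u = 93 (u = (5 + 53) + 35 = 58 + 35 = 93)
(w + u)² = (34 + 93)² = 127² = 16129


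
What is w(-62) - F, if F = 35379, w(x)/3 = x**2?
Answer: -23847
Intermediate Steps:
w(x) = 3*x**2
w(-62) - F = 3*(-62)**2 - 1*35379 = 3*3844 - 35379 = 11532 - 35379 = -23847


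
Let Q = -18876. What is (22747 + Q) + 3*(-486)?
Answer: 2413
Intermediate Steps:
(22747 + Q) + 3*(-486) = (22747 - 18876) + 3*(-486) = 3871 - 1458 = 2413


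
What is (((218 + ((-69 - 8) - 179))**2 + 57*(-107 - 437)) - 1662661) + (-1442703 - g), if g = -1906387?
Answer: -1228541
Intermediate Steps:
(((218 + ((-69 - 8) - 179))**2 + 57*(-107 - 437)) - 1662661) + (-1442703 - g) = (((218 + ((-69 - 8) - 179))**2 + 57*(-107 - 437)) - 1662661) + (-1442703 - 1*(-1906387)) = (((218 + (-77 - 179))**2 + 57*(-544)) - 1662661) + (-1442703 + 1906387) = (((218 - 256)**2 - 31008) - 1662661) + 463684 = (((-38)**2 - 31008) - 1662661) + 463684 = ((1444 - 31008) - 1662661) + 463684 = (-29564 - 1662661) + 463684 = -1692225 + 463684 = -1228541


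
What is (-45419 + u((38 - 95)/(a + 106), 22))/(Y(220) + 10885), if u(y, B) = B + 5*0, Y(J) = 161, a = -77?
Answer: -45397/11046 ≈ -4.1098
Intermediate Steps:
u(y, B) = B (u(y, B) = B + 0 = B)
(-45419 + u((38 - 95)/(a + 106), 22))/(Y(220) + 10885) = (-45419 + 22)/(161 + 10885) = -45397/11046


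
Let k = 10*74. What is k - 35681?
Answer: -34941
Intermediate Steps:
k = 740
k - 35681 = 740 - 35681 = -34941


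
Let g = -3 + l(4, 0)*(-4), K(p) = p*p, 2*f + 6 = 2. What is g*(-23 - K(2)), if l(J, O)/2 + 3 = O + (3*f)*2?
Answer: -3159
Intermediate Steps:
f = -2 (f = -3 + (1/2)*2 = -3 + 1 = -2)
l(J, O) = -30 + 2*O (l(J, O) = -6 + 2*(O + (3*(-2))*2) = -6 + 2*(O - 6*2) = -6 + 2*(O - 12) = -6 + 2*(-12 + O) = -6 + (-24 + 2*O) = -30 + 2*O)
K(p) = p**2
g = 117 (g = -3 + (-30 + 2*0)*(-4) = -3 + (-30 + 0)*(-4) = -3 - 30*(-4) = -3 + 120 = 117)
g*(-23 - K(2)) = 117*(-23 - 1*2**2) = 117*(-23 - 1*4) = 117*(-23 - 4) = 117*(-27) = -3159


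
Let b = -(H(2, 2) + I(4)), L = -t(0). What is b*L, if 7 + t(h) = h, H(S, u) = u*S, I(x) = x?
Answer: -56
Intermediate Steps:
H(S, u) = S*u
t(h) = -7 + h
L = 7 (L = -(-7 + 0) = -1*(-7) = 7)
b = -8 (b = -(2*2 + 4) = -(4 + 4) = -1*8 = -8)
b*L = -8*7 = -56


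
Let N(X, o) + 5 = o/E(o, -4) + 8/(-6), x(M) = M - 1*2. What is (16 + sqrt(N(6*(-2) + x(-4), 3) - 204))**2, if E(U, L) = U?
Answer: 140/3 + 64*I*sqrt(471)/3 ≈ 46.667 + 462.99*I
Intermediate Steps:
x(M) = -2 + M (x(M) = M - 2 = -2 + M)
N(X, o) = -16/3 (N(X, o) = -5 + (o/o + 8/(-6)) = -5 + (1 + 8*(-1/6)) = -5 + (1 - 4/3) = -5 - 1/3 = -16/3)
(16 + sqrt(N(6*(-2) + x(-4), 3) - 204))**2 = (16 + sqrt(-16/3 - 204))**2 = (16 + sqrt(-628/3))**2 = (16 + 2*I*sqrt(471)/3)**2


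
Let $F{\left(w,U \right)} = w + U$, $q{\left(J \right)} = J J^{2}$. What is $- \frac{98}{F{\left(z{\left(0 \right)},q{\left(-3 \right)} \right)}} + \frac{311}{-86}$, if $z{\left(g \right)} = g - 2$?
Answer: $- \frac{591}{2494} \approx -0.23697$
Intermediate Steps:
$q{\left(J \right)} = J^{3}$
$z{\left(g \right)} = -2 + g$
$F{\left(w,U \right)} = U + w$
$- \frac{98}{F{\left(z{\left(0 \right)},q{\left(-3 \right)} \right)}} + \frac{311}{-86} = - \frac{98}{\left(-3\right)^{3} + \left(-2 + 0\right)} + \frac{311}{-86} = - \frac{98}{-27 - 2} + 311 \left(- \frac{1}{86}\right) = - \frac{98}{-29} - \frac{311}{86} = \left(-98\right) \left(- \frac{1}{29}\right) - \frac{311}{86} = \frac{98}{29} - \frac{311}{86} = - \frac{591}{2494}$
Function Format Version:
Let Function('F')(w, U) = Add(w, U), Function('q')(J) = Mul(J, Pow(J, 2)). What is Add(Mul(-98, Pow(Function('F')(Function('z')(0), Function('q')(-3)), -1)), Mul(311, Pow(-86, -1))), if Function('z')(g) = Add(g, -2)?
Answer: Rational(-591, 2494) ≈ -0.23697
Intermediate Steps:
Function('q')(J) = Pow(J, 3)
Function('z')(g) = Add(-2, g)
Function('F')(w, U) = Add(U, w)
Add(Mul(-98, Pow(Function('F')(Function('z')(0), Function('q')(-3)), -1)), Mul(311, Pow(-86, -1))) = Add(Mul(-98, Pow(Add(Pow(-3, 3), Add(-2, 0)), -1)), Mul(311, Pow(-86, -1))) = Add(Mul(-98, Pow(Add(-27, -2), -1)), Mul(311, Rational(-1, 86))) = Add(Mul(-98, Pow(-29, -1)), Rational(-311, 86)) = Add(Mul(-98, Rational(-1, 29)), Rational(-311, 86)) = Add(Rational(98, 29), Rational(-311, 86)) = Rational(-591, 2494)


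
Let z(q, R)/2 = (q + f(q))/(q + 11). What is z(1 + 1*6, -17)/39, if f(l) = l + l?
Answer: 7/117 ≈ 0.059829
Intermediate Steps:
f(l) = 2*l
z(q, R) = 6*q/(11 + q) (z(q, R) = 2*((q + 2*q)/(q + 11)) = 2*((3*q)/(11 + q)) = 2*(3*q/(11 + q)) = 6*q/(11 + q))
z(1 + 1*6, -17)/39 = (6*(1 + 1*6)/(11 + (1 + 1*6)))/39 = (6*(1 + 6)/(11 + (1 + 6)))*(1/39) = (6*7/(11 + 7))*(1/39) = (6*7/18)*(1/39) = (6*7*(1/18))*(1/39) = (7/3)*(1/39) = 7/117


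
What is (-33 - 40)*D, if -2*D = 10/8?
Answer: 365/8 ≈ 45.625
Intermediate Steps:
D = -5/8 ≈ -0.62500
(-33 - 40)*D = (-33 - 40)*(-5/8) = -73*(-5/8) = 365/8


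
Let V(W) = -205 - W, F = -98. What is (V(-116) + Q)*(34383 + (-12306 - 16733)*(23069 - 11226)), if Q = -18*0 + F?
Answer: 64304530378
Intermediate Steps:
Q = -98 (Q = -18*0 - 98 = 0 - 98 = -98)
(V(-116) + Q)*(34383 + (-12306 - 16733)*(23069 - 11226)) = ((-205 - 1*(-116)) - 98)*(34383 + (-12306 - 16733)*(23069 - 11226)) = ((-205 + 116) - 98)*(34383 - 29039*11843) = (-89 - 98)*(34383 - 343908877) = -187*(-343874494) = 64304530378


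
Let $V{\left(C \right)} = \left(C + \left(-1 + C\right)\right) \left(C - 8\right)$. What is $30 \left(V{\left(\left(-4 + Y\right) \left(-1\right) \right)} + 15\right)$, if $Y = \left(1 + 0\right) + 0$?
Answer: $-300$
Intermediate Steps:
$Y = 1$ ($Y = 1 + 0 = 1$)
$V{\left(C \right)} = \left(-1 + 2 C\right) \left(-8 + C\right)$
$30 \left(V{\left(\left(-4 + Y\right) \left(-1\right) \right)} + 15\right) = 30 \left(\left(8 - 17 \left(-4 + 1\right) \left(-1\right) + 2 \left(\left(-4 + 1\right) \left(-1\right)\right)^{2}\right) + 15\right) = 30 \left(\left(8 - 17 \left(\left(-3\right) \left(-1\right)\right) + 2 \left(\left(-3\right) \left(-1\right)\right)^{2}\right) + 15\right) = 30 \left(\left(8 - 51 + 2 \cdot 3^{2}\right) + 15\right) = 30 \left(\left(8 - 51 + 2 \cdot 9\right) + 15\right) = 30 \left(\left(8 - 51 + 18\right) + 15\right) = 30 \left(-25 + 15\right) = 30 \left(-10\right) = -300$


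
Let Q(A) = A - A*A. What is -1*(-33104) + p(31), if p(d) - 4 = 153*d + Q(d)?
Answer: 36921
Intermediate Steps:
Q(A) = A - A**2
p(d) = 4 + 153*d + d*(1 - d) (p(d) = 4 + (153*d + d*(1 - d)) = 4 + 153*d + d*(1 - d))
-1*(-33104) + p(31) = -1*(-33104) + (4 - 1*31**2 + 154*31) = 33104 + (4 - 1*961 + 4774) = 33104 + (4 - 961 + 4774) = 33104 + 3817 = 36921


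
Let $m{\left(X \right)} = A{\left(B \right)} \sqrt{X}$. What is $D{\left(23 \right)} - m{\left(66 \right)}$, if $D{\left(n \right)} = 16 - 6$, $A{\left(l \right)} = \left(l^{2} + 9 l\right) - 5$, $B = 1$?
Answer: $10 - 5 \sqrt{66} \approx -30.62$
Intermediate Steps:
$A{\left(l \right)} = -5 + l^{2} + 9 l$
$D{\left(n \right)} = 10$
$m{\left(X \right)} = 5 \sqrt{X}$ ($m{\left(X \right)} = \left(-5 + 1^{2} + 9 \cdot 1\right) \sqrt{X} = \left(-5 + 1 + 9\right) \sqrt{X} = 5 \sqrt{X}$)
$D{\left(23 \right)} - m{\left(66 \right)} = 10 - 5 \sqrt{66}$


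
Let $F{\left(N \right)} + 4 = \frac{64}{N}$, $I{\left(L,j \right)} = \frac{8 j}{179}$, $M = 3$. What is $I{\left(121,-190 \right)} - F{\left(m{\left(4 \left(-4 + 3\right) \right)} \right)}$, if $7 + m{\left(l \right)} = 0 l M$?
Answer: $\frac{5828}{1253} \approx 4.6512$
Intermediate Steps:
$I{\left(L,j \right)} = \frac{8 j}{179}$ ($I{\left(L,j \right)} = 8 j \frac{1}{179} = \frac{8 j}{179}$)
$m{\left(l \right)} = -7$ ($m{\left(l \right)} = -7 + 0 l 3 = -7 + 0 \cdot 3 = -7 + 0 = -7$)
$F{\left(N \right)} = -4 + \frac{64}{N}$
$I{\left(121,-190 \right)} - F{\left(m{\left(4 \left(-4 + 3\right) \right)} \right)} = \frac{8}{179} \left(-190\right) - \left(-4 + \frac{64}{-7}\right) = - \frac{1520}{179} - \left(-4 + 64 \left(- \frac{1}{7}\right)\right) = - \frac{1520}{179} - \left(-4 - \frac{64}{7}\right) = - \frac{1520}{179} - - \frac{92}{7} = - \frac{1520}{179} + \frac{92}{7} = \frac{5828}{1253}$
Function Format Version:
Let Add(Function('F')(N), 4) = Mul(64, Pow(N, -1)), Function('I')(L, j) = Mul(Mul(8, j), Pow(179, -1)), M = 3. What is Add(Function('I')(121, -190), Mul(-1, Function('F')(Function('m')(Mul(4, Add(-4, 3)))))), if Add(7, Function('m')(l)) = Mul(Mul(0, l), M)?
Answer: Rational(5828, 1253) ≈ 4.6512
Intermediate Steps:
Function('I')(L, j) = Mul(Rational(8, 179), j) (Function('I')(L, j) = Mul(Mul(8, j), Rational(1, 179)) = Mul(Rational(8, 179), j))
Function('m')(l) = -7 (Function('m')(l) = Add(-7, Mul(Mul(0, l), 3)) = Add(-7, Mul(0, 3)) = Add(-7, 0) = -7)
Function('F')(N) = Add(-4, Mul(64, Pow(N, -1)))
Add(Function('I')(121, -190), Mul(-1, Function('F')(Function('m')(Mul(4, Add(-4, 3)))))) = Add(Mul(Rational(8, 179), -190), Mul(-1, Add(-4, Mul(64, Pow(-7, -1))))) = Add(Rational(-1520, 179), Mul(-1, Add(-4, Mul(64, Rational(-1, 7))))) = Add(Rational(-1520, 179), Mul(-1, Add(-4, Rational(-64, 7)))) = Add(Rational(-1520, 179), Mul(-1, Rational(-92, 7))) = Add(Rational(-1520, 179), Rational(92, 7)) = Rational(5828, 1253)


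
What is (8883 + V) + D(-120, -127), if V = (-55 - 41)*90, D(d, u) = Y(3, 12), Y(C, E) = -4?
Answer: 239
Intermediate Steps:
D(d, u) = -4
V = -8640 (V = -96*90 = -8640)
(8883 + V) + D(-120, -127) = (8883 - 8640) - 4 = 243 - 4 = 239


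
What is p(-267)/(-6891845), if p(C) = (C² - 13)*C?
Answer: 19030692/6891845 ≈ 2.7613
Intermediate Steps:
p(C) = C*(-13 + C²) (p(C) = (-13 + C²)*C = C*(-13 + C²))
p(-267)/(-6891845) = -267*(-13 + (-267)²)/(-6891845) = -267*(-13 + 71289)*(-1/6891845) = -267*71276*(-1/6891845) = -19030692*(-1/6891845) = 19030692/6891845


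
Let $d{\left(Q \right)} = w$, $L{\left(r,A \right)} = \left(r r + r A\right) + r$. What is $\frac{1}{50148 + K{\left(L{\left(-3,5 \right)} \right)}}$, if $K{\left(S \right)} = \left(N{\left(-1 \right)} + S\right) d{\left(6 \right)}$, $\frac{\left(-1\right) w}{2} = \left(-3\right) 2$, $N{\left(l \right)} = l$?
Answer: $\frac{1}{50028} \approx 1.9989 \cdot 10^{-5}$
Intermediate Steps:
$L{\left(r,A \right)} = r + r^{2} + A r$ ($L{\left(r,A \right)} = \left(r^{2} + A r\right) + r = r + r^{2} + A r$)
$w = 12$ ($w = - 2 \left(\left(-3\right) 2\right) = \left(-2\right) \left(-6\right) = 12$)
$d{\left(Q \right)} = 12$
$K{\left(S \right)} = -12 + 12 S$ ($K{\left(S \right)} = \left(-1 + S\right) 12 = -12 + 12 S$)
$\frac{1}{50148 + K{\left(L{\left(-3,5 \right)} \right)}} = \frac{1}{50148 + \left(-12 + 12 \left(- 3 \left(1 + 5 - 3\right)\right)\right)} = \frac{1}{50148 + \left(-12 + 12 \left(\left(-3\right) 3\right)\right)} = \frac{1}{50148 + \left(-12 + 12 \left(-9\right)\right)} = \frac{1}{50148 - 120} = \frac{1}{50028}$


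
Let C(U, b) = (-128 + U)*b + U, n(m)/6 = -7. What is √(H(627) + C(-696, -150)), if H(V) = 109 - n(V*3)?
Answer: √123055 ≈ 350.79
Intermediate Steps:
n(m) = -42 (n(m) = 6*(-7) = -42)
C(U, b) = U + b*(-128 + U) (C(U, b) = b*(-128 + U) + U = U + b*(-128 + U))
H(V) = 151 (H(V) = 109 - 1*(-42) = 109 + 42 = 151)
√(H(627) + C(-696, -150)) = √(151 + (-696 - 128*(-150) - 696*(-150))) = √(151 + (-696 + 19200 + 104400)) = √(151 + 122904) = √123055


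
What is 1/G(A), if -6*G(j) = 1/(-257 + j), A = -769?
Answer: 6156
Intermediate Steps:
G(j) = -1/(6*(-257 + j))
1/G(A) = 1/(-1/(-1542 + 6*(-769))) = 1/(-1/(-1542 - 4614)) = 1/(-1/(-6156)) = 1/(-1*(-1/6156)) = 1/(1/6156) = 6156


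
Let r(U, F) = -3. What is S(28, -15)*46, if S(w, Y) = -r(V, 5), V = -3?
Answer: 138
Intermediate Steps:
S(w, Y) = 3 (S(w, Y) = -1*(-3) = 3)
S(28, -15)*46 = 3*46 = 138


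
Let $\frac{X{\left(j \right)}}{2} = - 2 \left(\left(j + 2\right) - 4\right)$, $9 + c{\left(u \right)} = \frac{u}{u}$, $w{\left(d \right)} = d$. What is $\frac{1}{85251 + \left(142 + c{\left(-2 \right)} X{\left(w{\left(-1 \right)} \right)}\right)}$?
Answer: $\frac{1}{85297} \approx 1.1724 \cdot 10^{-5}$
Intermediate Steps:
$c{\left(u \right)} = -8$ ($c{\left(u \right)} = -9 + \frac{u}{u} = -9 + 1 = -8$)
$X{\left(j \right)} = 8 - 4 j$ ($X{\left(j \right)} = 2 \left(- 2 \left(\left(j + 2\right) - 4\right)\right) = 2 \left(- 2 \left(\left(2 + j\right) - 4\right)\right) = 2 \left(- 2 \left(-2 + j\right)\right) = 2 \left(4 - 2 j\right) = 8 - 4 j$)
$\frac{1}{85251 + \left(142 + c{\left(-2 \right)} X{\left(w{\left(-1 \right)} \right)}\right)} = \frac{1}{85251 + \left(142 - 8 \left(8 - -4\right)\right)} = \frac{1}{85251 + \left(142 - 8 \left(8 + 4\right)\right)} = \frac{1}{85251 + \left(142 - 96\right)} = \frac{1}{85251 + 46} = \frac{1}{85297}$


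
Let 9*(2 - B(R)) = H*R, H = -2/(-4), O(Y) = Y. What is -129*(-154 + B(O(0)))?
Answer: 19608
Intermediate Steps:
H = 1/2 (H = -2*(-1/4) = 1/2 ≈ 0.50000)
B(R) = 2 - R/18
-129*(-154 + B(O(0))) = -129*(-154 + (2 - 1/18*0)) = -129*(-154 + (2 + 0)) = -129*(-154 + 2) = -129*(-152) = 19608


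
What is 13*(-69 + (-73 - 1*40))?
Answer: -2366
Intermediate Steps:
13*(-69 + (-73 - 1*40)) = 13*(-69 + (-73 - 40)) = 13*(-69 - 113) = 13*(-182) = -2366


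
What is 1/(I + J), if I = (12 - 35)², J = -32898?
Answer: -1/32369 ≈ -3.0894e-5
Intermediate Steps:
I = 529 (I = (-23)² = 529)
1/(I + J) = 1/(529 - 32898) = 1/(-32369) = -1/32369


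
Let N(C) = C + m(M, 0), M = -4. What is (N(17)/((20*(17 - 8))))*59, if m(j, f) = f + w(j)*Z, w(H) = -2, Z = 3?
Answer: 649/180 ≈ 3.6056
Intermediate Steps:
m(j, f) = -6 + f (m(j, f) = f - 2*3 = f - 6 = -6 + f)
N(C) = -6 + C (N(C) = C + (-6 + 0) = C - 6 = -6 + C)
(N(17)/((20*(17 - 8))))*59 = ((-6 + 17)/((20*(17 - 8))))*59 = (11/((20*9)))*59 = (11/180)*59 = 649/180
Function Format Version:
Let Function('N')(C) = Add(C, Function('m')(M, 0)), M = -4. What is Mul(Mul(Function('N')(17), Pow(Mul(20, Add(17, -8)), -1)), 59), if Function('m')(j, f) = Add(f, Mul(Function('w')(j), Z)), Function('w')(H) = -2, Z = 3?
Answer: Rational(649, 180) ≈ 3.6056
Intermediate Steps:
Function('m')(j, f) = Add(-6, f) (Function('m')(j, f) = Add(f, Mul(-2, 3)) = Add(f, -6) = Add(-6, f))
Function('N')(C) = Add(-6, C) (Function('N')(C) = Add(C, Add(-6, 0)) = Add(C, -6) = Add(-6, C))
Mul(Mul(Function('N')(17), Pow(Mul(20, Add(17, -8)), -1)), 59) = Mul(Mul(Add(-6, 17), Pow(Mul(20, Add(17, -8)), -1)), 59) = Mul(Mul(11, Pow(Mul(20, 9), -1)), 59) = Mul(Mul(11, Pow(180, -1)), 59) = Mul(Mul(11, Rational(1, 180)), 59) = Mul(Rational(11, 180), 59) = Rational(649, 180)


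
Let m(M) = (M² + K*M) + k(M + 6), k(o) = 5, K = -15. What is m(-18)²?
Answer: 358801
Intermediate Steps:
m(M) = 5 + M² - 15*M (m(M) = (M² - 15*M) + 5 = 5 + M² - 15*M)
m(-18)² = (5 + (-18)² - 15*(-18))² = (5 + 324 + 270)² = 599² = 358801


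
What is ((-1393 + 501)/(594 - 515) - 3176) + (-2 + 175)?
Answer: -238129/79 ≈ -3014.3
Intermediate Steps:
((-1393 + 501)/(594 - 515) - 3176) + (-2 + 175) = (-892/79 - 3176) + 173 = -251796/79 + 173 = -238129/79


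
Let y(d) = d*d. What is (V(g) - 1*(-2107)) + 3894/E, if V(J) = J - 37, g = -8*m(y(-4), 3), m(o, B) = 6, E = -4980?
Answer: 1677611/830 ≈ 2021.2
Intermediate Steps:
y(d) = d**2
g = -48 (g = -8*6 = -48)
V(J) = -37 + J
(V(g) - 1*(-2107)) + 3894/E = ((-37 - 48) - 1*(-2107)) + 3894/(-4980) = (-85 + 2107) + 3894*(-1/4980) = 2022 - 649/830 = 1677611/830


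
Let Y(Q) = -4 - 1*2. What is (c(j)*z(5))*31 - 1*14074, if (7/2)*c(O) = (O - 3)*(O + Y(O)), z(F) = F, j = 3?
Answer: -14074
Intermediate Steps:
Y(Q) = -6 (Y(Q) = -4 - 2 = -6)
c(O) = 2*(-6 + O)*(-3 + O)/7 (c(O) = 2*((O - 3)*(O - 6))/7 = 2*((-3 + O)*(-6 + O))/7 = 2*((-6 + O)*(-3 + O))/7 = 2*(-6 + O)*(-3 + O)/7)
(c(j)*z(5))*31 - 1*14074 = ((36/7 - 18/7*3 + (2/7)*3²)*5)*31 - 1*14074 = ((36/7 - 54/7 + (2/7)*9)*5)*31 - 14074 = ((36/7 - 54/7 + 18/7)*5)*31 - 14074 = (0*5)*31 - 14074 = 0*31 - 14074 = 0 - 14074 = -14074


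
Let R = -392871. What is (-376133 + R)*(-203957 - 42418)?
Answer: 189463360500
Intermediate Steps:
(-376133 + R)*(-203957 - 42418) = (-376133 - 392871)*(-203957 - 42418) = -769004*(-246375) = 189463360500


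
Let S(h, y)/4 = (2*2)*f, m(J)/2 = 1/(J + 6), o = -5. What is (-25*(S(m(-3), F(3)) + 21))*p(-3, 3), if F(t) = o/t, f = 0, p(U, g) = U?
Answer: 1575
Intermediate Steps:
m(J) = 2/(6 + J) (m(J) = 2/(J + 6) = 2/(6 + J))
F(t) = -5/t
S(h, y) = 0 (S(h, y) = 4*((2*2)*0) = 4*(4*0) = 4*0 = 0)
(-25*(S(m(-3), F(3)) + 21))*p(-3, 3) = -25*(0 + 21)*(-3) = -25*21*(-3) = -525*(-3) = 1575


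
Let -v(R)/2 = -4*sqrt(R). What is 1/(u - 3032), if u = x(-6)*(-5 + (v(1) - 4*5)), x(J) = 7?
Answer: -1/3151 ≈ -0.00031736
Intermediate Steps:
v(R) = 8*sqrt(R) (v(R) = -(-8)*sqrt(R) = 8*sqrt(R))
u = -119 (u = 7*(-5 + (8*sqrt(1) - 4*5)) = 7*(-5 + (8*1 - 20)) = 7*(-5 + (8 - 20)) = 7*(-5 - 12) = 7*(-17) = -119)
1/(u - 3032) = 1/(-119 - 3032) = 1/(-3151) = -1/3151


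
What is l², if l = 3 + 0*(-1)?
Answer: 9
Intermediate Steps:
l = 3 (l = 3 + 0 = 3)
l² = 3² = 9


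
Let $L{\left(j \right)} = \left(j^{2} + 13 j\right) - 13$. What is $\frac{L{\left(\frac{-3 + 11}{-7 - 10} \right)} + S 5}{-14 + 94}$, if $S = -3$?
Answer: $- \frac{2449}{5780} \approx -0.4237$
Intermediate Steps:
$L{\left(j \right)} = -13 + j^{2} + 13 j$
$\frac{L{\left(\frac{-3 + 11}{-7 - 10} \right)} + S 5}{-14 + 94} = \frac{\left(-13 + \left(\frac{-3 + 11}{-7 - 10}\right)^{2} + 13 \frac{-3 + 11}{-7 - 10}\right) - 15}{-14 + 94} = \frac{\left(-13 + \left(\frac{8}{-17}\right)^{2} + 13 \frac{8}{-17}\right) - 15}{80} = \left(\left(-13 + \left(8 \left(- \frac{1}{17}\right)\right)^{2} + 13 \cdot 8 \left(- \frac{1}{17}\right)\right) - 15\right) \frac{1}{80} = \left(\left(-13 + \left(- \frac{8}{17}\right)^{2} + 13 \left(- \frac{8}{17}\right)\right) - 15\right) \frac{1}{80} = \left(\left(-13 + \frac{64}{289} - \frac{104}{17}\right) - 15\right) \frac{1}{80} = \left(- \frac{5461}{289} - 15\right) \frac{1}{80} = \left(- \frac{9796}{289}\right) \frac{1}{80} = - \frac{2449}{5780}$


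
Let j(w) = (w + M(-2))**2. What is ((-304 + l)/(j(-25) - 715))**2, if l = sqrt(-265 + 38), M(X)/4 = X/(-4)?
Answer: (304 - I*sqrt(227))**2/34596 ≈ 2.6647 - 0.26478*I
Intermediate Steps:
M(X) = -X (M(X) = 4*(X/(-4)) = 4*(X*(-1/4)) = 4*(-X/4) = -X)
l = I*sqrt(227) (l = sqrt(-227) = I*sqrt(227) ≈ 15.067*I)
j(w) = (2 + w)**2 (j(w) = (w - 1*(-2))**2 = (w + 2)**2 = (2 + w)**2)
((-304 + l)/(j(-25) - 715))**2 = ((-304 + I*sqrt(227))/((2 - 25)**2 - 715))**2 = ((-304 + I*sqrt(227))/((-23)**2 - 715))**2 = ((-304 + I*sqrt(227))/(529 - 715))**2 = ((-304 + I*sqrt(227))/(-186))**2 = ((-304 + I*sqrt(227))*(-1/186))**2 = (152/93 - I*sqrt(227)/186)**2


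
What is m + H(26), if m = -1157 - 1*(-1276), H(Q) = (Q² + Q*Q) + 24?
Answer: 1495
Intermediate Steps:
H(Q) = 24 + 2*Q² (H(Q) = (Q² + Q²) + 24 = 2*Q² + 24 = 24 + 2*Q²)
m = 119 (m = -1157 + 1276 = 119)
m + H(26) = 119 + (24 + 2*26²) = 119 + (24 + 2*676) = 119 + (24 + 1352) = 119 + 1376 = 1495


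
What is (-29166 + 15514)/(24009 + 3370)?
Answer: -13652/27379 ≈ -0.49863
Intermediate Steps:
(-29166 + 15514)/(24009 + 3370) = -13652/27379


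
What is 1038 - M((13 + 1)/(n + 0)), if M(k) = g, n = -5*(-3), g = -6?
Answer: 1044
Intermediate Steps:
n = 15
M(k) = -6
1038 - M((13 + 1)/(n + 0)) = 1038 - 1*(-6) = 1038 + 6 = 1044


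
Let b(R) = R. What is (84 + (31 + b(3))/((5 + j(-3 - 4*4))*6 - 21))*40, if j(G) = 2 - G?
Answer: 90992/27 ≈ 3370.1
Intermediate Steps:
(84 + (31 + b(3))/((5 + j(-3 - 4*4))*6 - 21))*40 = (84 + (31 + 3)/((5 + (2 - (-3 - 4*4)))*6 - 21))*40 = (84 + 34/((5 + (2 - (-3 - 16)))*6 - 21))*40 = (84 + 34/((5 + (2 - 1*(-19)))*6 - 21))*40 = (84 + 34/((5 + (2 + 19))*6 - 21))*40 = (84 + 34/((5 + 21)*6 - 21))*40 = (84 + 34/(26*6 - 21))*40 = (84 + 34/(156 - 21))*40 = (84 + 34/135)*40 = (11374/135)*40 = 90992/27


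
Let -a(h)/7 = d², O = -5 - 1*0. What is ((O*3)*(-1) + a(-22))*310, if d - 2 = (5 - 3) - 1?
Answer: -14880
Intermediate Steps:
d = 3 (d = 2 + ((5 - 3) - 1) = 2 + (2 - 1) = 2 + 1 = 3)
O = -5 (O = -5 + 0 = -5)
a(h) = -63 (a(h) = -7*3² = -7*9 = -63)
((O*3)*(-1) + a(-22))*310 = (-5*3*(-1) - 63)*310 = (-15*(-1) - 63)*310 = (15 - 63)*310 = -48*310 = -14880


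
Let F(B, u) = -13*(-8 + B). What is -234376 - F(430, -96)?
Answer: -228890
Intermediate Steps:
F(B, u) = 104 - 13*B
-234376 - F(430, -96) = -234376 - (104 - 13*430) = -234376 - (104 - 5590) = -234376 - 1*(-5486) = -234376 + 5486 = -228890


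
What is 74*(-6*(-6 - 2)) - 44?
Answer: 3508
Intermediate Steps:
74*(-6*(-6 - 2)) - 44 = 74*(-6*(-8)) - 44 = 74*48 - 44 = 3552 - 44 = 3508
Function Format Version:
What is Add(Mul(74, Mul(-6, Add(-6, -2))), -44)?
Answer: 3508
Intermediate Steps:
Add(Mul(74, Mul(-6, Add(-6, -2))), -44) = Add(Mul(74, Mul(-6, -8)), -44) = Add(Mul(74, 48), -44) = Add(3552, -44) = 3508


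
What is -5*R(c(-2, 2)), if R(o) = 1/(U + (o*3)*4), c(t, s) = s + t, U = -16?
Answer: 5/16 ≈ 0.31250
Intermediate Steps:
R(o) = 1/(-16 + 12*o) (R(o) = 1/(-16 + (o*3)*4) = 1/(-16 + (3*o)*4) = 1/(-16 + 12*o))
-5*R(c(-2, 2)) = -5/(4*(-4 + 3*(2 - 2))) = -5/(4*(-4 + 3*0)) = -5/(4*(-4 + 0)) = -5/(4*(-4)) = -5*(-1)/(4*4) = -5*(-1/16) = 5/16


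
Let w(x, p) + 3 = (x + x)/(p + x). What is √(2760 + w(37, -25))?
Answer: √99474/6 ≈ 52.566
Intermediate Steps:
w(x, p) = -3 + 2*x/(p + x) (w(x, p) = -3 + (x + x)/(p + x) = -3 + (2*x)/(p + x) = -3 + 2*x/(p + x))
√(2760 + w(37, -25)) = √(2760 + (-1*37 - 3*(-25))/(-25 + 37)) = √(2760 + (-37 + 75)/12) = √(2760 + (1/12)*38) = √(2760 + 19/6) = √(16579/6) = √99474/6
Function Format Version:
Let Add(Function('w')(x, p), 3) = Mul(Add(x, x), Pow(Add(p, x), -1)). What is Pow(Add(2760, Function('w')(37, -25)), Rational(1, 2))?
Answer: Mul(Rational(1, 6), Pow(99474, Rational(1, 2))) ≈ 52.566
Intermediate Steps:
Function('w')(x, p) = Add(-3, Mul(2, x, Pow(Add(p, x), -1))) (Function('w')(x, p) = Add(-3, Mul(Add(x, x), Pow(Add(p, x), -1))) = Add(-3, Mul(Mul(2, x), Pow(Add(p, x), -1))) = Add(-3, Mul(2, x, Pow(Add(p, x), -1))))
Pow(Add(2760, Function('w')(37, -25)), Rational(1, 2)) = Pow(Add(2760, Mul(Pow(Add(-25, 37), -1), Add(Mul(-1, 37), Mul(-3, -25)))), Rational(1, 2)) = Pow(Add(2760, Mul(Pow(12, -1), Add(-37, 75))), Rational(1, 2)) = Pow(Add(2760, Mul(Rational(1, 12), 38)), Rational(1, 2)) = Pow(Add(2760, Rational(19, 6)), Rational(1, 2)) = Pow(Rational(16579, 6), Rational(1, 2)) = Mul(Rational(1, 6), Pow(99474, Rational(1, 2)))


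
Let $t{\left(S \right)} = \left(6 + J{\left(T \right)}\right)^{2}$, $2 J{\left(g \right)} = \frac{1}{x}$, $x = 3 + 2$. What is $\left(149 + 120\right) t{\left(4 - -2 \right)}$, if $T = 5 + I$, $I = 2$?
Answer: $\frac{1000949}{100} \approx 10009.0$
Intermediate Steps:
$T = 7$ ($T = 5 + 2 = 7$)
$x = 5$
$J{\left(g \right)} = \frac{1}{10}$ ($J{\left(g \right)} = \frac{1}{2 \cdot 5} = \frac{1}{2} \cdot \frac{1}{5} = \frac{1}{10}$)
$t{\left(S \right)} = \frac{3721}{100}$ ($t{\left(S \right)} = \left(6 + \frac{1}{10}\right)^{2} = \left(\frac{61}{10}\right)^{2} = \frac{3721}{100}$)
$\left(149 + 120\right) t{\left(4 - -2 \right)} = \left(149 + 120\right) \frac{3721}{100} = 269 \cdot \frac{3721}{100} = \frac{1000949}{100}$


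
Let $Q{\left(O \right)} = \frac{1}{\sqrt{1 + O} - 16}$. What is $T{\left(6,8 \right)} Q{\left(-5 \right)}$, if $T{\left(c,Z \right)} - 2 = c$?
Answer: $- \frac{32}{65} - \frac{4 i}{65} \approx -0.49231 - 0.061538 i$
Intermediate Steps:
$T{\left(c,Z \right)} = 2 + c$
$Q{\left(O \right)} = \frac{1}{-16 + \sqrt{1 + O}}$
$T{\left(6,8 \right)} Q{\left(-5 \right)} = \frac{2 + 6}{-16 + \sqrt{1 - 5}} = \frac{8}{-16 + \sqrt{-4}} = \frac{8}{-16 + 2 i} = 8 \frac{-16 - 2 i}{260} = \frac{2 \left(-16 - 2 i\right)}{65}$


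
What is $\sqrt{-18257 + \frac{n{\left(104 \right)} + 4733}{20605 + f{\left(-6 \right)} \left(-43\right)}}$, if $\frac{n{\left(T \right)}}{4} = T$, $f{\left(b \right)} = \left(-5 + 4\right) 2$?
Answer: $\frac{i \sqrt{19881602}}{33} \approx 135.12 i$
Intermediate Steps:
$f{\left(b \right)} = -2$ ($f{\left(b \right)} = \left(-1\right) 2 = -2$)
$n{\left(T \right)} = 4 T$
$\sqrt{-18257 + \frac{n{\left(104 \right)} + 4733}{20605 + f{\left(-6 \right)} \left(-43\right)}} = \sqrt{-18257 + \frac{4 \cdot 104 + 4733}{20605 - -86}} = \sqrt{-18257 + \frac{416 + 4733}{20605 + 86}} = \sqrt{-18257 + \frac{5149}{20691}} = \sqrt{-18257 + 5149 \cdot \frac{1}{20691}} = \sqrt{-18257 + \frac{271}{1089}} = \sqrt{- \frac{19881602}{1089}} = \frac{i \sqrt{19881602}}{33}$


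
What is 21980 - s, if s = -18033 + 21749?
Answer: 18264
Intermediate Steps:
s = 3716
21980 - s = 21980 - 1*3716 = 21980 - 3716 = 18264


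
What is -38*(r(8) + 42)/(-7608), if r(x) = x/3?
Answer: 1273/5706 ≈ 0.22310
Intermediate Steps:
r(x) = x/3 (r(x) = x*(1/3) = x/3)
-38*(r(8) + 42)/(-7608) = -38*((1/3)*8 + 42)/(-7608) = -38*(8/3 + 42)*(-1/7608) = -38*134/3*(-1/7608) = -5092/3*(-1/7608) = 1273/5706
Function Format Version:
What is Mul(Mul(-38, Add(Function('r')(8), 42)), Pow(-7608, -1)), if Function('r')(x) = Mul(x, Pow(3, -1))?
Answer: Rational(1273, 5706) ≈ 0.22310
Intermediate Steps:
Function('r')(x) = Mul(Rational(1, 3), x) (Function('r')(x) = Mul(x, Rational(1, 3)) = Mul(Rational(1, 3), x))
Mul(Mul(-38, Add(Function('r')(8), 42)), Pow(-7608, -1)) = Mul(Mul(-38, Add(Mul(Rational(1, 3), 8), 42)), Pow(-7608, -1)) = Mul(Mul(-38, Add(Rational(8, 3), 42)), Rational(-1, 7608)) = Mul(Mul(-38, Rational(134, 3)), Rational(-1, 7608)) = Mul(Rational(-5092, 3), Rational(-1, 7608)) = Rational(1273, 5706)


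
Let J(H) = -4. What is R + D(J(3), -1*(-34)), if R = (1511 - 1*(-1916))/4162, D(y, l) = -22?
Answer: -88137/4162 ≈ -21.177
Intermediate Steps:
R = 3427/4162 (R = (1511 + 1916)*(1/4162) = 3427*(1/4162) = 3427/4162 ≈ 0.82340)
R + D(J(3), -1*(-34)) = 3427/4162 - 22 = -88137/4162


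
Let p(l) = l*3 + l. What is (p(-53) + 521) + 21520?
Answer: 21829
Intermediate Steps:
p(l) = 4*l (p(l) = 3*l + l = 4*l)
(p(-53) + 521) + 21520 = (4*(-53) + 521) + 21520 = (-212 + 521) + 21520 = 309 + 21520 = 21829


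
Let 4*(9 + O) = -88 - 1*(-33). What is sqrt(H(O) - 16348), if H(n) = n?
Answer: I*sqrt(65483)/2 ≈ 127.95*I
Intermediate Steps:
O = -91/4 (O = -9 + (-88 - 1*(-33))/4 = -9 + (-88 + 33)/4 = -9 + (1/4)*(-55) = -9 - 55/4 = -91/4 ≈ -22.750)
sqrt(H(O) - 16348) = sqrt(-91/4 - 16348) = sqrt(-65483/4) = I*sqrt(65483)/2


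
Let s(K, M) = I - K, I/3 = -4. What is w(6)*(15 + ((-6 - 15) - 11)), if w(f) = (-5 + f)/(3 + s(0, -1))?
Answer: 17/9 ≈ 1.8889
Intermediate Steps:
I = -12 (I = 3*(-4) = -12)
s(K, M) = -12 - K
w(f) = 5/9 - f/9 (w(f) = (-5 + f)/(3 + (-12 - 1*0)) = (-5 + f)/(3 + (-12 + 0)) = (-5 + f)/(3 - 12) = (-5 + f)/(-9) = (-5 + f)*(-⅑) = 5/9 - f/9)
w(6)*(15 + ((-6 - 15) - 11)) = (5/9 - ⅑*6)*(15 + ((-6 - 15) - 11)) = (5/9 - ⅔)*(15 + (-21 - 11)) = -(15 - 32)/9 = -⅑*(-17) = 17/9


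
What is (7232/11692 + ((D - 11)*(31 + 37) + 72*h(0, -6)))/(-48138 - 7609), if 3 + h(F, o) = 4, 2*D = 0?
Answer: 1974140/162948481 ≈ 0.012115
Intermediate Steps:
D = 0 (D = (1/2)*0 = 0)
h(F, o) = 1 (h(F, o) = -3 + 4 = 1)
(7232/11692 + ((D - 11)*(31 + 37) + 72*h(0, -6)))/(-48138 - 7609) = (7232/11692 + ((0 - 11)*(31 + 37) + 72*1))/(-48138 - 7609) = (7232*(1/11692) + (-11*68 + 72))/(-55747) = (1808/2923 + (-748 + 72))*(-1/55747) = (1808/2923 - 676)*(-1/55747) = -1974140/2923*(-1/55747) = 1974140/162948481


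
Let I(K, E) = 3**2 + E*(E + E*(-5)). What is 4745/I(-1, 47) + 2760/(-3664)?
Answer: -401425/310982 ≈ -1.2908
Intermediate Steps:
I(K, E) = 9 - 4*E**2 (I(K, E) = 9 + E*(E - 5*E) = 9 + E*(-4*E) = 9 - 4*E**2)
4745/I(-1, 47) + 2760/(-3664) = 4745/(9 - 4*47**2) + 2760/(-3664) = 4745/(9 - 4*2209) + 2760*(-1/3664) = 4745/(9 - 8836) - 345/458 = 4745/(-8827) - 345/458 = 4745*(-1/8827) - 345/458 = -365/679 - 345/458 = -401425/310982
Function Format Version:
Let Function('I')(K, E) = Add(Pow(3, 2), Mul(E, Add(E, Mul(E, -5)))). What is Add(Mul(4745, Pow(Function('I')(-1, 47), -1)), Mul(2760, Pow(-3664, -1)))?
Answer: Rational(-401425, 310982) ≈ -1.2908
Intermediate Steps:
Function('I')(K, E) = Add(9, Mul(-4, Pow(E, 2))) (Function('I')(K, E) = Add(9, Mul(E, Add(E, Mul(-5, E)))) = Add(9, Mul(E, Mul(-4, E))) = Add(9, Mul(-4, Pow(E, 2))))
Add(Mul(4745, Pow(Function('I')(-1, 47), -1)), Mul(2760, Pow(-3664, -1))) = Add(Mul(4745, Pow(Add(9, Mul(-4, Pow(47, 2))), -1)), Mul(2760, Pow(-3664, -1))) = Add(Mul(4745, Pow(Add(9, Mul(-4, 2209)), -1)), Mul(2760, Rational(-1, 3664))) = Add(Mul(4745, Pow(Add(9, -8836), -1)), Rational(-345, 458)) = Add(Mul(4745, Pow(-8827, -1)), Rational(-345, 458)) = Add(Mul(4745, Rational(-1, 8827)), Rational(-345, 458)) = Add(Rational(-365, 679), Rational(-345, 458)) = Rational(-401425, 310982)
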